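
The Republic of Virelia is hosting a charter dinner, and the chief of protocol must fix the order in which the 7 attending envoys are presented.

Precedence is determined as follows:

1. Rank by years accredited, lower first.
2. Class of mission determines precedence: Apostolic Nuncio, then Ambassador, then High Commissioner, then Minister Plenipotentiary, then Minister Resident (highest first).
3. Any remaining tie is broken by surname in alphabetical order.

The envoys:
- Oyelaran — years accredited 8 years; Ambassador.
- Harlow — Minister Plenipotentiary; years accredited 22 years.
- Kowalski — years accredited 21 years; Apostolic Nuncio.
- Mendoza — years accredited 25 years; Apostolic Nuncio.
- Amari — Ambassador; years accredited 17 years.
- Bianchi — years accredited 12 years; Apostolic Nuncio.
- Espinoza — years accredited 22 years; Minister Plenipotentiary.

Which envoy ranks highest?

By years accredited (lower first): Oyelaran (8 years); then Bianchi (12 years); then Amari (17 years); then Kowalski (21 years); then Espinoza and Harlow (both 22 years); then Mendoza (25 years).
Espinoza and Harlow are each Minister Plenipotentiary, so the next rule applies.
Among Espinoza and Harlow, alphabetically by surname: Espinoza before Harlow.
Order: Oyelaran, Bianchi, Amari, Kowalski, Espinoza, Harlow, Mendoza.

Oyelaran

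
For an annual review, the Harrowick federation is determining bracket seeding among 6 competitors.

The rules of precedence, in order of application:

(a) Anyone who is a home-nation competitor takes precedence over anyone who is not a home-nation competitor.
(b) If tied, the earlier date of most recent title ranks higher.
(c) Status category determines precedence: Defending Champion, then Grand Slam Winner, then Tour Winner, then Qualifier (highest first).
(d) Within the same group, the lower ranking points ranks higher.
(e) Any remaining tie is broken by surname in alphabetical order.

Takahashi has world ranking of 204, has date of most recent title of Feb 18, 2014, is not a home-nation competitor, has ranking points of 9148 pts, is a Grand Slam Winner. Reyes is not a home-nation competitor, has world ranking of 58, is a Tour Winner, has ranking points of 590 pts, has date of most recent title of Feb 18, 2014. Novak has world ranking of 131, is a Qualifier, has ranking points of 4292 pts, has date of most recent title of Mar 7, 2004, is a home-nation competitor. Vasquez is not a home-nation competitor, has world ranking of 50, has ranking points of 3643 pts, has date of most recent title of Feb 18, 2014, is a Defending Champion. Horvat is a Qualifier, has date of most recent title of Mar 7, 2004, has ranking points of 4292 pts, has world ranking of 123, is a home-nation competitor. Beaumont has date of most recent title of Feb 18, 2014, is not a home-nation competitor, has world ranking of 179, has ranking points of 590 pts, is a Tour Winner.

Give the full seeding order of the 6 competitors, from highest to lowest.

Horvat, Novak, Vasquez, Takahashi, Beaumont, Reyes

By the first rule: Horvat and Novak (both a home-nation competitor); then Vasquez, Takahashi, Beaumont and Reyes (each not a home-nation competitor).
Horvat and Novak both have date of most recent title Mar 7, 2004, so the next rule applies.
Horvat and Novak are each Qualifier, so the next rule applies.
Horvat and Novak both have ranking points 4292 pts, so the next rule applies.
Among Horvat and Novak, alphabetically by surname: Horvat before Novak.
Vasquez, Takahashi, Beaumont and Reyes all have date of most recent title Feb 18, 2014, so the next rule applies.
Among Vasquez, Takahashi, Beaumont and Reyes, by status category: Vasquez (Defending Champion) before Takahashi (Grand Slam Winner) before Beaumont and Reyes (Tour Winner).
Beaumont and Reyes both have ranking points 590 pts, so the next rule applies.
Among Beaumont and Reyes, alphabetically by surname: Beaumont before Reyes.
Full order: Horvat, Novak, Vasquez, Takahashi, Beaumont, Reyes.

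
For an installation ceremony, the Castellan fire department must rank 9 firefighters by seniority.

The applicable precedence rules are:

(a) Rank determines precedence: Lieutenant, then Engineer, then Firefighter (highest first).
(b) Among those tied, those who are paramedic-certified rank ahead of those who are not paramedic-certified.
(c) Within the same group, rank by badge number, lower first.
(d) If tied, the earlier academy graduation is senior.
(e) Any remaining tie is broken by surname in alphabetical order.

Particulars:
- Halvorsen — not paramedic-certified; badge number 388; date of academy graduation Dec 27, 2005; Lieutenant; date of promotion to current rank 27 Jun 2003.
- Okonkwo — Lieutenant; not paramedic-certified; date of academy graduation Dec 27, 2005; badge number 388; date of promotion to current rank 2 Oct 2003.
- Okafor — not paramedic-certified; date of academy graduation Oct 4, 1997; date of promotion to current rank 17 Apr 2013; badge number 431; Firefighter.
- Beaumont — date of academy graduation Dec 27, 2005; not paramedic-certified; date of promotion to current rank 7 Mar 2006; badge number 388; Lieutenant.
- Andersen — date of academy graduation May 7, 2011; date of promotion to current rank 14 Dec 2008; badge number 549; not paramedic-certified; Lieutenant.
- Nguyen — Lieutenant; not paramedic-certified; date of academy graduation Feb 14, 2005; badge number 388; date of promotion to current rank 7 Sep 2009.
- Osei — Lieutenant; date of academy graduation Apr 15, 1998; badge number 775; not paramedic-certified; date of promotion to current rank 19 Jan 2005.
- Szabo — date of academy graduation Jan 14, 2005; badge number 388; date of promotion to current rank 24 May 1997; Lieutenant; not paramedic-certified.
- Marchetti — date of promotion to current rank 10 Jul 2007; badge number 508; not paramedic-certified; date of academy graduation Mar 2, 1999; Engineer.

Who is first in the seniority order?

Szabo

By rank: Szabo, Nguyen, Beaumont, Halvorsen, Okonkwo, Andersen and Osei (Lieutenant); then Marchetti (Engineer); then Okafor (Firefighter).
Szabo, Nguyen, Beaumont, Halvorsen, Okonkwo, Andersen and Osei are each not paramedic-certified, so the next rule applies.
Among Szabo, Nguyen, Beaumont, Halvorsen, Okonkwo, Andersen and Osei, by badge number (lower first): Szabo, Nguyen, Beaumont, Halvorsen and Okonkwo (388) before Andersen (549) before Osei (775).
Among Szabo, Nguyen, Beaumont, Halvorsen and Okonkwo, by date of academy graduation (earlier first): Szabo (Jan 14, 2005) before Nguyen (Feb 14, 2005) before Beaumont, Halvorsen and Okonkwo (Dec 27, 2005).
Among Beaumont, Halvorsen and Okonkwo, alphabetically by surname: Beaumont before Halvorsen before Okonkwo.
Order: Szabo, Nguyen, Beaumont, Halvorsen, Okonkwo, Andersen, Osei, Marchetti, Okafor.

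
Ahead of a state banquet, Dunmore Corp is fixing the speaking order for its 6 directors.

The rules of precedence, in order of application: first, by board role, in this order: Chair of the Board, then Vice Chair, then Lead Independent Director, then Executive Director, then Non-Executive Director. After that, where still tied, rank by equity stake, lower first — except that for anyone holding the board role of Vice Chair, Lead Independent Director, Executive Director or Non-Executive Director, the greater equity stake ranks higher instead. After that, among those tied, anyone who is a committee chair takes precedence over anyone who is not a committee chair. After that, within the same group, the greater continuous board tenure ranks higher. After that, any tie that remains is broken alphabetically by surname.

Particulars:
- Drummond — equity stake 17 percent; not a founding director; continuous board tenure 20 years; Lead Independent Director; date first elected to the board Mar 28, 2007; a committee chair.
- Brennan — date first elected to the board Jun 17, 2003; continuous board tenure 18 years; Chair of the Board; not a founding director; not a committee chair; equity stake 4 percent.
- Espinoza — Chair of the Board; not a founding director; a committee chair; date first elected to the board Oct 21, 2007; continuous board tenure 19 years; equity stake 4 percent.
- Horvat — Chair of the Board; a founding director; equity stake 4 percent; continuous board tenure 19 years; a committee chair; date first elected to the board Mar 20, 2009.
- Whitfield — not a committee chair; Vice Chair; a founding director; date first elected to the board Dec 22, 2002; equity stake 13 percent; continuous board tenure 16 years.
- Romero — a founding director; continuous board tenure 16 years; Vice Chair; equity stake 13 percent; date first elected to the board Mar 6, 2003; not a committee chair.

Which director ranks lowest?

By board role: Espinoza, Horvat and Brennan (Chair of the Board); then Romero and Whitfield (Vice Chair); then Drummond (Lead Independent Director).
Espinoza, Horvat and Brennan all have equity stake 4 percent, so the next rule applies.
Among Espinoza, Horvat and Brennan, a committee chair before not a committee chair: Espinoza and Horvat (a committee chair) before Brennan (not a committee chair).
Espinoza and Horvat both have continuous board tenure 19 years, so the next rule applies.
Among Espinoza and Horvat, alphabetically by surname: Espinoza before Horvat.
Romero and Whitfield both have equity stake 13 percent, so the next rule applies.
Romero and Whitfield are each not a committee chair, so the next rule applies.
Romero and Whitfield both have continuous board tenure 16 years, so the next rule applies.
Among Romero and Whitfield, alphabetically by surname: Romero before Whitfield.
Order: Espinoza, Horvat, Brennan, Romero, Whitfield, Drummond.

Drummond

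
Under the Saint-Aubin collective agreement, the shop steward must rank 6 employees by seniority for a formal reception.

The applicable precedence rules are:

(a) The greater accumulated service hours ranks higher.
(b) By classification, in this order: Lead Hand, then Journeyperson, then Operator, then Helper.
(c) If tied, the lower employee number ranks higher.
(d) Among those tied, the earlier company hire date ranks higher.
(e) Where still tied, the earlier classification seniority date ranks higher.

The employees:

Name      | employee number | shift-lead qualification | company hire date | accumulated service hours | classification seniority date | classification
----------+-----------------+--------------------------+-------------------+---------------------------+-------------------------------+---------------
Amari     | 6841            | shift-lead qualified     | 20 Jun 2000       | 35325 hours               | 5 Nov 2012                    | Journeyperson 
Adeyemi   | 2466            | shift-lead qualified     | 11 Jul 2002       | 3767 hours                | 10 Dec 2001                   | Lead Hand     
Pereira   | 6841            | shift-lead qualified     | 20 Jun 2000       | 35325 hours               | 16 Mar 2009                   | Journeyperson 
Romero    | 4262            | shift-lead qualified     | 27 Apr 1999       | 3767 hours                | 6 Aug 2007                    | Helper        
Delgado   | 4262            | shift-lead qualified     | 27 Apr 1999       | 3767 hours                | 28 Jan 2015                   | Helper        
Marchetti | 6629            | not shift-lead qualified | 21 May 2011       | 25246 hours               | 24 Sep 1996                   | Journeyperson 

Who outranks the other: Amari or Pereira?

Pereira

By accumulated service hours (higher first): Pereira and Amari (both 35325 hours); then Marchetti (25246 hours); then Adeyemi, Romero and Delgado (each 3767 hours).
Pereira and Amari are each Journeyperson, so the next rule applies.
Pereira and Amari both have employee number 6841, so the next rule applies.
Pereira and Amari both have company hire date 20 Jun 2000, so the next rule applies.
Among Pereira and Amari, by classification seniority date (earlier first): Pereira (16 Mar 2009) before Amari (5 Nov 2012).
Among Adeyemi, Romero and Delgado, by classification: Adeyemi (Lead Hand) before Romero and Delgado (Helper).
Romero and Delgado both have employee number 4262, so the next rule applies.
Romero and Delgado both have company hire date 27 Apr 1999, so the next rule applies.
Among Romero and Delgado, by classification seniority date (earlier first): Romero (6 Aug 2007) before Delgado (28 Jan 2015).
So Pereira takes precedence.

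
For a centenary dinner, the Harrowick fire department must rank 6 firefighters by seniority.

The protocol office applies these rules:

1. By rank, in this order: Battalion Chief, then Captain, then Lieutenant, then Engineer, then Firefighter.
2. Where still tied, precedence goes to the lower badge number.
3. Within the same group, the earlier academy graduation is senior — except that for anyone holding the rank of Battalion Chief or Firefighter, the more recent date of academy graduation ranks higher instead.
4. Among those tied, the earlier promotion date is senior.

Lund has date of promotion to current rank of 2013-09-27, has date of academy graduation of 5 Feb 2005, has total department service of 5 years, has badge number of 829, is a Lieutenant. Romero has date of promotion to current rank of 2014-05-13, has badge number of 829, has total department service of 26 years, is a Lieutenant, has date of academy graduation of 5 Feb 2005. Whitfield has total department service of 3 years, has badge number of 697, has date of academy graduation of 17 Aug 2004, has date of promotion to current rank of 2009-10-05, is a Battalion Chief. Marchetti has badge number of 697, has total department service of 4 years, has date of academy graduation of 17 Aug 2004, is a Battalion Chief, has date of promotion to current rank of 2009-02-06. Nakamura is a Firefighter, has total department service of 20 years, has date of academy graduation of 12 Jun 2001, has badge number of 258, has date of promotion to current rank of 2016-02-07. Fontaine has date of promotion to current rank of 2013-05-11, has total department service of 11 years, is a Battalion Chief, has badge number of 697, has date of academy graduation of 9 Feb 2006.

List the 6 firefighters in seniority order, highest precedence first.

Fontaine, Marchetti, Whitfield, Lund, Romero, Nakamura

By rank: Fontaine, Marchetti and Whitfield (Battalion Chief); then Lund and Romero (Lieutenant); then Nakamura (Firefighter).
Fontaine, Marchetti and Whitfield all have badge number 697, so the next rule applies.
Among Fontaine, Marchetti and Whitfield, by date of academy graduation (later first) (reversed rule for this group): Fontaine (9 Feb 2006) before Marchetti and Whitfield (17 Aug 2004).
Among Marchetti and Whitfield, by date of promotion to current rank (earlier first): Marchetti (2009-02-06) before Whitfield (2009-10-05).
Lund and Romero both have badge number 829, so the next rule applies.
Lund and Romero both have date of academy graduation 5 Feb 2005, so the next rule applies.
Among Lund and Romero, by date of promotion to current rank (earlier first): Lund (2013-09-27) before Romero (2014-05-13).
Full order: Fontaine, Marchetti, Whitfield, Lund, Romero, Nakamura.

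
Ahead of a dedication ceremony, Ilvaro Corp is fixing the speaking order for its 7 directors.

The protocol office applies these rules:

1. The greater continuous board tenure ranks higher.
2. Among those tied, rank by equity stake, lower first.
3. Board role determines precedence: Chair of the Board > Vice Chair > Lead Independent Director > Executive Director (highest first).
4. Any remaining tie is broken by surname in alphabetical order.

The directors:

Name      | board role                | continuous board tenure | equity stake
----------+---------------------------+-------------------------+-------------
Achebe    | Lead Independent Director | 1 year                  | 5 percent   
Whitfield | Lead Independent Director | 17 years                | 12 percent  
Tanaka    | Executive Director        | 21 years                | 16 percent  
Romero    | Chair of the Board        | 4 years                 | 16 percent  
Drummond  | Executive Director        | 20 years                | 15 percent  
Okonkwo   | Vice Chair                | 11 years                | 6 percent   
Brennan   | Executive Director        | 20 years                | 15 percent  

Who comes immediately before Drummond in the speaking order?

By continuous board tenure (higher first): Tanaka (21 years); then Brennan and Drummond (both 20 years); then Whitfield (17 years); then Okonkwo (11 years); then Romero (4 years); then Achebe (1 year).
Brennan and Drummond both have equity stake 15 percent, so the next rule applies.
Brennan and Drummond are each Executive Director, so the next rule applies.
Among Brennan and Drummond, alphabetically by surname: Brennan before Drummond.
Order: Tanaka, Brennan, Drummond, Whitfield, Okonkwo, Romero, Achebe.

Brennan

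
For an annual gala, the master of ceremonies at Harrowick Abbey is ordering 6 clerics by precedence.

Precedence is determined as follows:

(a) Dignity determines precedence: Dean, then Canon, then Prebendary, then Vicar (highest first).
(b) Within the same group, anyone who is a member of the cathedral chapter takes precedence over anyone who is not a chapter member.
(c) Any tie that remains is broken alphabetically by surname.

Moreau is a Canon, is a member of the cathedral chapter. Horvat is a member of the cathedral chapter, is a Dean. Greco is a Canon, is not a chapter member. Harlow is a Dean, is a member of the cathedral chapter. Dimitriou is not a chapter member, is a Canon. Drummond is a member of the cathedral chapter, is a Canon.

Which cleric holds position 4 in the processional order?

By dignity: Harlow and Horvat (Dean); then Drummond, Moreau, Dimitriou and Greco (Canon).
Harlow and Horvat are each a member of the cathedral chapter, so the next rule applies.
Among Harlow and Horvat, alphabetically by surname: Harlow before Horvat.
Among Drummond, Moreau, Dimitriou and Greco, a member of the cathedral chapter before not a chapter member: Drummond and Moreau (a member of the cathedral chapter) before Dimitriou and Greco (not a chapter member).
Among Drummond and Moreau, alphabetically by surname: Drummond before Moreau.
Among Dimitriou and Greco, alphabetically by surname: Dimitriou before Greco.
Order: Harlow, Horvat, Drummond, Moreau, Dimitriou, Greco.

Moreau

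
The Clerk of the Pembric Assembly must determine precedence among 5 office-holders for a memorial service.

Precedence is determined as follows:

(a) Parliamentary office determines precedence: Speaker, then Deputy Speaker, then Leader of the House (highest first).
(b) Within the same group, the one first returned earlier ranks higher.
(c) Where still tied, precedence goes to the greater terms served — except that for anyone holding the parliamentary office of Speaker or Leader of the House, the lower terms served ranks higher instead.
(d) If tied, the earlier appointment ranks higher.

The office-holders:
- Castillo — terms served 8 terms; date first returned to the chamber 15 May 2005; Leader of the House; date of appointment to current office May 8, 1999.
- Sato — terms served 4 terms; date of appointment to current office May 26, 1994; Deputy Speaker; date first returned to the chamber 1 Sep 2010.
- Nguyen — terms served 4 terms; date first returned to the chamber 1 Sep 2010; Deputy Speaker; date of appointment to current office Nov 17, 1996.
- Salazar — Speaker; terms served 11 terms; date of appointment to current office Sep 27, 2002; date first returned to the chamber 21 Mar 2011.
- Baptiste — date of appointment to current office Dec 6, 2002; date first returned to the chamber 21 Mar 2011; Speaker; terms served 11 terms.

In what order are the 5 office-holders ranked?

By parliamentary office: Salazar and Baptiste (Speaker); then Sato and Nguyen (Deputy Speaker); then Castillo (Leader of the House).
Salazar and Baptiste both have date first returned to the chamber 21 Mar 2011, so the next rule applies.
Salazar and Baptiste both have terms served 11 terms, so the next rule applies.
Among Salazar and Baptiste, by date of appointment to current office (earlier first): Salazar (Sep 27, 2002) before Baptiste (Dec 6, 2002).
Sato and Nguyen both have date first returned to the chamber 1 Sep 2010, so the next rule applies.
Sato and Nguyen both have terms served 4 terms, so the next rule applies.
Among Sato and Nguyen, by date of appointment to current office (earlier first): Sato (May 26, 1994) before Nguyen (Nov 17, 1996).
Full order: Salazar, Baptiste, Sato, Nguyen, Castillo.

Salazar, Baptiste, Sato, Nguyen, Castillo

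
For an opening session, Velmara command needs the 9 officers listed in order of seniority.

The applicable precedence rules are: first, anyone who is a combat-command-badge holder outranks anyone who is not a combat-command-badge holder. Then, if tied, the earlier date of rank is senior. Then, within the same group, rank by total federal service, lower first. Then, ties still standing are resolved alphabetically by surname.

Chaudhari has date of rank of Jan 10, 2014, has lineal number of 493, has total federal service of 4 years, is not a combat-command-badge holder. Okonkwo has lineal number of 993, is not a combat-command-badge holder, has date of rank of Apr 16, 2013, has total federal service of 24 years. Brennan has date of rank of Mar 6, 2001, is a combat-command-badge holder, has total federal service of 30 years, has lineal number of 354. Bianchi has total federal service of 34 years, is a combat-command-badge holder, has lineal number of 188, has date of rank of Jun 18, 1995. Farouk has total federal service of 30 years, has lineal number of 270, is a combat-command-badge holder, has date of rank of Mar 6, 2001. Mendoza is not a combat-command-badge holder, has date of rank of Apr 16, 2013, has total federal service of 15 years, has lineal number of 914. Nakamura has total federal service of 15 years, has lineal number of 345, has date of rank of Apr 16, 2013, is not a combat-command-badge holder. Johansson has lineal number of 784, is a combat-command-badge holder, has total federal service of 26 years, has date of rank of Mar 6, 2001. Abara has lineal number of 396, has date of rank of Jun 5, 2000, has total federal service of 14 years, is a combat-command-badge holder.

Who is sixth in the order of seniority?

Mendoza

By the first rule: Bianchi, Abara, Johansson, Brennan and Farouk (each a combat-command-badge holder); then Mendoza, Nakamura, Okonkwo and Chaudhari (each not a combat-command-badge holder).
Among Bianchi, Abara, Johansson, Brennan and Farouk, by date of rank (earlier first): Bianchi (Jun 18, 1995) before Abara (Jun 5, 2000) before Johansson, Brennan and Farouk (Mar 6, 2001).
Among Johansson, Brennan and Farouk, by total federal service (lower first): Johansson (26 years) before Brennan and Farouk (30 years).
Among Brennan and Farouk, alphabetically by surname: Brennan before Farouk.
Among Mendoza, Nakamura, Okonkwo and Chaudhari, by date of rank (earlier first): Mendoza, Nakamura and Okonkwo (Apr 16, 2013) before Chaudhari (Jan 10, 2014).
Among Mendoza, Nakamura and Okonkwo, by total federal service (lower first): Mendoza and Nakamura (15 years) before Okonkwo (24 years).
Among Mendoza and Nakamura, alphabetically by surname: Mendoza before Nakamura.
Order: Bianchi, Abara, Johansson, Brennan, Farouk, Mendoza, Nakamura, Okonkwo, Chaudhari.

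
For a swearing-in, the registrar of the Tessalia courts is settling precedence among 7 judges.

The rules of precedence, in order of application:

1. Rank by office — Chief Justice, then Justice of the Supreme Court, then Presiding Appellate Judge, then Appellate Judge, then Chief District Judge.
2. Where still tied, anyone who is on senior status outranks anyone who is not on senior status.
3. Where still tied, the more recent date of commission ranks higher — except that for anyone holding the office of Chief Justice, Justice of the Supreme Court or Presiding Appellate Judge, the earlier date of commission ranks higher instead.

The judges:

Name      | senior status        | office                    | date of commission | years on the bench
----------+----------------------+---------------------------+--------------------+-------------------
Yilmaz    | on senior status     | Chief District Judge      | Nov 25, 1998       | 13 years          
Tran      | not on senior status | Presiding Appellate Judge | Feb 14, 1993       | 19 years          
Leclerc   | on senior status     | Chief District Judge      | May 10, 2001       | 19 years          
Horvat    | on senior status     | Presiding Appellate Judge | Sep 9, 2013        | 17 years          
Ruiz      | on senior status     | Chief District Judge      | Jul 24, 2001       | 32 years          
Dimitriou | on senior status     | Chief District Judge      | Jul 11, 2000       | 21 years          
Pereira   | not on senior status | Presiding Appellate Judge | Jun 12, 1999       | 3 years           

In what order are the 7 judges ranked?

By office: Horvat, Tran and Pereira (Presiding Appellate Judge); then Ruiz, Leclerc, Dimitriou and Yilmaz (Chief District Judge).
Among Horvat, Tran and Pereira, on senior status before not on senior status: Horvat (on senior status) before Tran and Pereira (not on senior status).
Among Tran and Pereira, by date of commission (earlier first) (reversed rule for this group): Tran (Feb 14, 1993) before Pereira (Jun 12, 1999).
Ruiz, Leclerc, Dimitriou and Yilmaz are each on senior status, so the next rule applies.
Among Ruiz, Leclerc, Dimitriou and Yilmaz, by date of commission (later first): Ruiz (Jul 24, 2001) before Leclerc (May 10, 2001) before Dimitriou (Jul 11, 2000) before Yilmaz (Nov 25, 1998).
Full order: Horvat, Tran, Pereira, Ruiz, Leclerc, Dimitriou, Yilmaz.

Horvat, Tran, Pereira, Ruiz, Leclerc, Dimitriou, Yilmaz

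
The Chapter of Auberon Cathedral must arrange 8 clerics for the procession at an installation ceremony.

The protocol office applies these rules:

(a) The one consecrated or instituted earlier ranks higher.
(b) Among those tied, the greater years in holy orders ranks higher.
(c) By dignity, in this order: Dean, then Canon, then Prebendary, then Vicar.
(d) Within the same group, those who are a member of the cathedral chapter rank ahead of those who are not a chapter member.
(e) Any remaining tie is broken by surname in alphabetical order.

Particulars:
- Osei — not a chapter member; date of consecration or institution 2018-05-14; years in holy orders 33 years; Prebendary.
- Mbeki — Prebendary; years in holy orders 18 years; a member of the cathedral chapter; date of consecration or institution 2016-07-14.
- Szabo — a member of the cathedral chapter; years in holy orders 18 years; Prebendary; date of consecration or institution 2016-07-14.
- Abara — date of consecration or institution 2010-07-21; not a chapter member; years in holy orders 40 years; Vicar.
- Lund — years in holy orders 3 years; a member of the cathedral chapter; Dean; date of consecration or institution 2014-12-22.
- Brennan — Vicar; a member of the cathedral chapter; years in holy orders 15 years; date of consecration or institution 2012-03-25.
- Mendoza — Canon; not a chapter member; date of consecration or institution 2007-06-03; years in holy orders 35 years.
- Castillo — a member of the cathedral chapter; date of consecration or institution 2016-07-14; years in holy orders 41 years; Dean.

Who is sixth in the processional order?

Mbeki

By date of consecration or institution (earlier first): Mendoza (2007-06-03); then Abara (2010-07-21); then Brennan (2012-03-25); then Lund (2014-12-22); then Castillo, Mbeki and Szabo (each 2016-07-14); then Osei (2018-05-14).
Among Castillo, Mbeki and Szabo, by years in holy orders (higher first): Castillo (41 years) before Mbeki and Szabo (18 years).
Mbeki and Szabo are each Prebendary, so the next rule applies.
Mbeki and Szabo are each a member of the cathedral chapter, so the next rule applies.
Among Mbeki and Szabo, alphabetically by surname: Mbeki before Szabo.
Order: Mendoza, Abara, Brennan, Lund, Castillo, Mbeki, Szabo, Osei.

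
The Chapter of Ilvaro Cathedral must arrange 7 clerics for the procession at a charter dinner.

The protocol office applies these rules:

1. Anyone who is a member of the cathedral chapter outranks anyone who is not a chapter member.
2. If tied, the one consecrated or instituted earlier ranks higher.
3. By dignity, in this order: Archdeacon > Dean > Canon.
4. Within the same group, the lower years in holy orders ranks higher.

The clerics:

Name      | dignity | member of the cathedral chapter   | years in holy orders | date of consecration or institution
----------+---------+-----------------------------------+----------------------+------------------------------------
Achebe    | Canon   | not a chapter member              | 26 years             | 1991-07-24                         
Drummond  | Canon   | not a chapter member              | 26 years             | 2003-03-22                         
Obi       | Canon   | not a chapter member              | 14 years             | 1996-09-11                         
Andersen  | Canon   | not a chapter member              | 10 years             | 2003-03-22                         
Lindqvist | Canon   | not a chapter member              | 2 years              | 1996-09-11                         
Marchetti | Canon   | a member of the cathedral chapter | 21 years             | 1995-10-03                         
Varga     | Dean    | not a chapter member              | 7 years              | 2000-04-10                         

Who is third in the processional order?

Lindqvist

By the first rule: Marchetti (a member of the cathedral chapter); then Achebe, Lindqvist, Obi, Varga, Andersen and Drummond (each not a chapter member).
Among Achebe, Lindqvist, Obi, Varga, Andersen and Drummond, by date of consecration or institution (earlier first): Achebe (1991-07-24) before Lindqvist and Obi (1996-09-11) before Varga (2000-04-10) before Andersen and Drummond (2003-03-22).
Lindqvist and Obi are each Canon, so the next rule applies.
Among Lindqvist and Obi, by years in holy orders (lower first): Lindqvist (2 years) before Obi (14 years).
Andersen and Drummond are each Canon, so the next rule applies.
Among Andersen and Drummond, by years in holy orders (lower first): Andersen (10 years) before Drummond (26 years).
Order: Marchetti, Achebe, Lindqvist, Obi, Varga, Andersen, Drummond.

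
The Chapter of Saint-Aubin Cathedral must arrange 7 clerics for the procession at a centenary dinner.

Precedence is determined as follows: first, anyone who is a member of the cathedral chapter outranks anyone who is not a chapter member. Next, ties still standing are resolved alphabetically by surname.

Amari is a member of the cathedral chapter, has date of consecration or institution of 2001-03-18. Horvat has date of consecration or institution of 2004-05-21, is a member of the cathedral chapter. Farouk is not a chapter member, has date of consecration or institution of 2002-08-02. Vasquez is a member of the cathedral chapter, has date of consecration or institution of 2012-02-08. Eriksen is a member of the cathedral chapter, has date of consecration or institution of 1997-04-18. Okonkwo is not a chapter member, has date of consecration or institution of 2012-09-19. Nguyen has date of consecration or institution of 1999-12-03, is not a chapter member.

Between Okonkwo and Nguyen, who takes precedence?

By the first rule: Amari, Eriksen, Horvat and Vasquez (each a member of the cathedral chapter); then Farouk, Nguyen and Okonkwo (each not a chapter member).
Among Amari, Eriksen, Horvat and Vasquez, alphabetically by surname: Amari before Eriksen before Horvat before Vasquez.
Among Farouk, Nguyen and Okonkwo, alphabetically by surname: Farouk before Nguyen before Okonkwo.
So Nguyen takes precedence.

Nguyen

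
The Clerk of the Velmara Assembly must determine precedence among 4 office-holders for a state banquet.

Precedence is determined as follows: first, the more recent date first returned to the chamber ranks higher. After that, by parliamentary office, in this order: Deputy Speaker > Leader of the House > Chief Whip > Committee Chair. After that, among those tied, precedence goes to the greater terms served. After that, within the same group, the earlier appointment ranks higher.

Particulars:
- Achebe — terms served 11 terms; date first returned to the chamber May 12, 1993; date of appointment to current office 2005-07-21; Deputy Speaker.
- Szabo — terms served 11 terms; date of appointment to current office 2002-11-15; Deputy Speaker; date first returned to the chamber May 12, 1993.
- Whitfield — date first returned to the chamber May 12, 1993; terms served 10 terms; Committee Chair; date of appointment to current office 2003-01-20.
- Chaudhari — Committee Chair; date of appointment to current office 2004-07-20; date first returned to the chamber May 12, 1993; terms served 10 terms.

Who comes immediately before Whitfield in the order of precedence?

By date first returned to the chamber (later first): Szabo, Achebe, Whitfield and Chaudhari (each May 12, 1993).
Among Szabo, Achebe, Whitfield and Chaudhari, by parliamentary office: Szabo and Achebe (Deputy Speaker) before Whitfield and Chaudhari (Committee Chair).
Szabo and Achebe both have terms served 11 terms, so the next rule applies.
Among Szabo and Achebe, by date of appointment to current office (earlier first): Szabo (2002-11-15) before Achebe (2005-07-21).
Whitfield and Chaudhari both have terms served 10 terms, so the next rule applies.
Among Whitfield and Chaudhari, by date of appointment to current office (earlier first): Whitfield (2003-01-20) before Chaudhari (2004-07-20).
Order: Szabo, Achebe, Whitfield, Chaudhari.

Achebe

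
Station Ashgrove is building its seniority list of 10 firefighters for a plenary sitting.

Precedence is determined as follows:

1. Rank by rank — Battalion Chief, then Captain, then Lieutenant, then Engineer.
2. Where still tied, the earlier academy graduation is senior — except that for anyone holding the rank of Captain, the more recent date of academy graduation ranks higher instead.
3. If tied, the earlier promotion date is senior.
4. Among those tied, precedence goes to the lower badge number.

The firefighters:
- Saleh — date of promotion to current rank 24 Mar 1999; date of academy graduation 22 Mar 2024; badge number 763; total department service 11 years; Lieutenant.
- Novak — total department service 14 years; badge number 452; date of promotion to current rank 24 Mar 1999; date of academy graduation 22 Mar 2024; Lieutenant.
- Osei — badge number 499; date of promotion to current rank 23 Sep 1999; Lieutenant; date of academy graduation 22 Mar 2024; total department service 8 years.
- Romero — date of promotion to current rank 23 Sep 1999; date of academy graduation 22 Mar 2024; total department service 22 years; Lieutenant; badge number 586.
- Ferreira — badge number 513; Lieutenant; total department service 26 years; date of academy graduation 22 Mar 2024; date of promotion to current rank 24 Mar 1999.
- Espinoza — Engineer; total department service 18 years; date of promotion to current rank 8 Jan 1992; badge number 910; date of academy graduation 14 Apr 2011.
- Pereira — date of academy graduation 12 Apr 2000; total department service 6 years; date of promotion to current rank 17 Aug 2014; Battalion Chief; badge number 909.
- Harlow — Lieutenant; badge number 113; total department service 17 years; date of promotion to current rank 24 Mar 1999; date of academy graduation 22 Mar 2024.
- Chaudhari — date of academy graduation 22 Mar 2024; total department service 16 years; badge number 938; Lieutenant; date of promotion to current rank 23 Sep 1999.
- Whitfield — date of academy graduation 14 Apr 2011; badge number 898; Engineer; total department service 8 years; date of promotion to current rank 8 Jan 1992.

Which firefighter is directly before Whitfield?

Chaudhari

By rank: Pereira (Battalion Chief); then Harlow, Novak, Ferreira, Saleh, Osei, Romero and Chaudhari (Lieutenant); then Whitfield and Espinoza (Engineer).
Harlow, Novak, Ferreira, Saleh, Osei, Romero and Chaudhari all have date of academy graduation 22 Mar 2024, so the next rule applies.
Among Harlow, Novak, Ferreira, Saleh, Osei, Romero and Chaudhari, by date of promotion to current rank (earlier first): Harlow, Novak, Ferreira and Saleh (24 Mar 1999) before Osei, Romero and Chaudhari (23 Sep 1999).
Among Harlow, Novak, Ferreira and Saleh, by badge number (lower first): Harlow (113) before Novak (452) before Ferreira (513) before Saleh (763).
Among Osei, Romero and Chaudhari, by badge number (lower first): Osei (499) before Romero (586) before Chaudhari (938).
Whitfield and Espinoza both have date of academy graduation 14 Apr 2011, so the next rule applies.
Whitfield and Espinoza both have date of promotion to current rank 8 Jan 1992, so the next rule applies.
Among Whitfield and Espinoza, by badge number (lower first): Whitfield (898) before Espinoza (910).
Order: Pereira, Harlow, Novak, Ferreira, Saleh, Osei, Romero, Chaudhari, Whitfield, Espinoza.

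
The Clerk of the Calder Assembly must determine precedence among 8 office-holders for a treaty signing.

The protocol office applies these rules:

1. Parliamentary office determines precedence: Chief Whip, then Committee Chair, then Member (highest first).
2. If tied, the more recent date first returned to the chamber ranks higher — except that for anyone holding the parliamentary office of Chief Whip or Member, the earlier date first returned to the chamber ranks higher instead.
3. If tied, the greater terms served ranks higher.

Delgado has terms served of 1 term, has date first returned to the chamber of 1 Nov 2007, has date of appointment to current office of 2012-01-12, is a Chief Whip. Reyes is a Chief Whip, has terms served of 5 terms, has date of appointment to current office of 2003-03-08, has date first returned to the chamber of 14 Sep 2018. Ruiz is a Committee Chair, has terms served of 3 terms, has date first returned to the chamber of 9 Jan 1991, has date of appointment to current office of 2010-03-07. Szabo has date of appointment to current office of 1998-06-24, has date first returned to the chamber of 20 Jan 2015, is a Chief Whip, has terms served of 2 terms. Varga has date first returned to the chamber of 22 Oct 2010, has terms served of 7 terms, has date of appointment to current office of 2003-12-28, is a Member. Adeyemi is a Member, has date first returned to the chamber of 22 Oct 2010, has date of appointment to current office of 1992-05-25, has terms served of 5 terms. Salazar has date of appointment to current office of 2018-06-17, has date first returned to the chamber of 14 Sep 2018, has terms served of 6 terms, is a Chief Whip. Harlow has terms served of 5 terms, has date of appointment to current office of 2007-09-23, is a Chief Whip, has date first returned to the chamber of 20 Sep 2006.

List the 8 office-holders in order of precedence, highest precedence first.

By parliamentary office: Harlow, Delgado, Szabo, Salazar and Reyes (Chief Whip); then Ruiz (Committee Chair); then Varga and Adeyemi (Member).
Among Harlow, Delgado, Szabo, Salazar and Reyes, by date first returned to the chamber (earlier first) (reversed rule for this group): Harlow (20 Sep 2006) before Delgado (1 Nov 2007) before Szabo (20 Jan 2015) before Salazar and Reyes (14 Sep 2018).
Among Salazar and Reyes, by terms served (higher first): Salazar (6 terms) before Reyes (5 terms).
Varga and Adeyemi both have date first returned to the chamber 22 Oct 2010, so the next rule applies.
Among Varga and Adeyemi, by terms served (higher first): Varga (7 terms) before Adeyemi (5 terms).
Full order: Harlow, Delgado, Szabo, Salazar, Reyes, Ruiz, Varga, Adeyemi.

Harlow, Delgado, Szabo, Salazar, Reyes, Ruiz, Varga, Adeyemi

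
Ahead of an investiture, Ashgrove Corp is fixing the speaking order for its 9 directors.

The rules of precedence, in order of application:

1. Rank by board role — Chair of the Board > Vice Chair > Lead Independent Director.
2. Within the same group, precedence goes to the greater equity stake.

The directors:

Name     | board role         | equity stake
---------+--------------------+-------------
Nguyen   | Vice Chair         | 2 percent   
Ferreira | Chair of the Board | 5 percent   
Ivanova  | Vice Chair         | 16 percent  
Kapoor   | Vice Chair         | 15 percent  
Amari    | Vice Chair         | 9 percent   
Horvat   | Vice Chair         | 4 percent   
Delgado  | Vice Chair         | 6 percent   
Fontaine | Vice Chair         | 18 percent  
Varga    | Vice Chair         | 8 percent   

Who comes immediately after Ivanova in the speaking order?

By board role: Ferreira (Chair of the Board); then Fontaine, Ivanova, Kapoor, Amari, Varga, Delgado, Horvat and Nguyen (Vice Chair).
Among Fontaine, Ivanova, Kapoor, Amari, Varga, Delgado, Horvat and Nguyen, by equity stake (higher first): Fontaine (18 percent) before Ivanova (16 percent) before Kapoor (15 percent) before Amari (9 percent) before Varga (8 percent) before Delgado (6 percent) before Horvat (4 percent) before Nguyen (2 percent).
Order: Ferreira, Fontaine, Ivanova, Kapoor, Amari, Varga, Delgado, Horvat, Nguyen.

Kapoor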